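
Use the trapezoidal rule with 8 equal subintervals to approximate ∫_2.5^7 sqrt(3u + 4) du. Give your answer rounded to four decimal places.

Δu = (7 − 2.5)/8 = 0.5625.
f(2.5) ≈ 3.3912, f(3.0625) ≈ 3.6315, f(3.625) ≈ 3.8568, f(4.1875) ≈ 4.0697, f(4.75) ≈ 4.2720, f(5.3125) ≈ 4.4651, f(5.875) ≈ 4.6503, f(6.4375) ≈ 4.8283, f(7) ≈ 5.0000.
T_8 = (Δu/2)·[f(u_0) + 2f(u_1) + ... + 2f(u_{7}) + f(u_8)].
Sum ≈ 19.1077.

19.1077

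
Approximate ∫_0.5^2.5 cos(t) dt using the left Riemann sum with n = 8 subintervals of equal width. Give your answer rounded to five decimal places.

Δt = (2.5 − 0.5)/8 = 0.25.
Left endpoints: 0.5, 0.75, 1, 1.25, 1.5, 1.75, 2, 2.25.
f(0.5) ≈ 0.87758, f(0.75) ≈ 0.73169, f(1) ≈ 0.54030, f(1.25) ≈ 0.31532, f(1.5) ≈ 0.07074, f(1.75) ≈ -0.17825, f(2) ≈ -0.41615, f(2.25) ≈ -0.62817.
Sum = Δt · [f(0.5) + f(0.75) + f(1) + ...].
Sum ≈ 0.32827.

0.32827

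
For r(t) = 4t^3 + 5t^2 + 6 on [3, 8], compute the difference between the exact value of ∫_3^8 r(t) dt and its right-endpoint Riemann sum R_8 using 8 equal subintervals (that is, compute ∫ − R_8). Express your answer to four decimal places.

-715.2995

Exact integral: ∫_3^8 r(t) dt ≈ 4853.333333.
R_8 = 5568.6328125.
Error ≈ 4853.333333 − 5568.6328125 ≈ -715.2995.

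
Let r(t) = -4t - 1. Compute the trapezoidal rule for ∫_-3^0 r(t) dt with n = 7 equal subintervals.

Δt = (0 − (-3))/7 = 3/7.
r(-3) = 11, r(-18/7) = 65/7, r(-15/7) = 53/7, r(-12/7) = 41/7, r(-9/7) = 29/7, r(-6/7) = 17/7, r(-3/7) = 5/7, r(0) = -1.
T_7 = (Δt/2)·[r(t_0) + 2r(t_1) + ... + 2r(t_{6}) + r(t_7)].
Sum = 15.

15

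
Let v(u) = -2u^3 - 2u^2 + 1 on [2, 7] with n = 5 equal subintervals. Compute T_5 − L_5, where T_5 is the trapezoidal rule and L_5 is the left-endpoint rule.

-380

T_5 = -1435.
L_5 = -1055.
T_5 − L_5 = -380.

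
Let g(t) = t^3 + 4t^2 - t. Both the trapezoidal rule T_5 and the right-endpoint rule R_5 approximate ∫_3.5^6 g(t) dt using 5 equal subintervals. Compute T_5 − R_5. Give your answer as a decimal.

-66.40625

T_5 = 507.34375.
R_5 = 573.75.
T_5 − R_5 = -66.40625.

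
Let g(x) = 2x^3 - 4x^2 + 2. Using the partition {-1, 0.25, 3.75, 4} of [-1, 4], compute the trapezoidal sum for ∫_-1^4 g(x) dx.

Subinterval widths: 1.25, 3.5, 0.25.
g(-1) = -4, g(0.25) = 1.78125, g(3.75) = 51.21875, g(4) = 66.
On each subinterval the trapezoid contributes (Δx_i/2)·[g(x_{i-1}) + g(x_i)].
Sum = 106.015625.

106.015625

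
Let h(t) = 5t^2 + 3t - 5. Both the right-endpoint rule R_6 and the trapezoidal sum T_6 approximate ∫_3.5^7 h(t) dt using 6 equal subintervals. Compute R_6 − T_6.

56.65625

R_6 ≈ 595.48206019.
T_6 ≈ 538.82581019.
R_6 − T_6 = 56.65625.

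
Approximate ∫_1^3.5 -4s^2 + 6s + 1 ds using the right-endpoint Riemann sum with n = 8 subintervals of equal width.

-24.43359375

Δs = (3.5 − 1)/8 = 0.3125.
Right endpoints: 1.3125, 1.625, 1.9375, 2.25, 2.5625, 2.875, 3.1875, 3.5.
f(1.3125) = 1.984375, f(1.625) = 0.1875, f(1.9375) = -2.390625, f(2.25) = -5.75, f(2.5625) = -9.890625, f(2.875) = -14.8125, f(3.1875) = -20.515625, f(3.5) = -27.
Sum = Δs · [f(1.3125) + f(1.625) + f(1.9375) + ...].
Sum = -24.43359375.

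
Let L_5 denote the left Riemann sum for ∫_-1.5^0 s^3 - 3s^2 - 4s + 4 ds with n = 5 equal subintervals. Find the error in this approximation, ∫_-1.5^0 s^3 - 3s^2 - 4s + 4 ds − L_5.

0.736875

Exact integral: ∫_-1.5^0 f(s) ds = 5.859375.
L_5 = 5.1225.
Error = 5.859375 − 5.1225 = 0.736875.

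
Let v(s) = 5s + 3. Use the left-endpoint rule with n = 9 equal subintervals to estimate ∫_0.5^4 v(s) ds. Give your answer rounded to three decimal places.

46.472

Δs = (4 − 0.5)/9 = 7/18.
Left endpoints: 0.5, 8/9, 23/18, 5/3, 37/18, 22/9, 17/6, 29/9, 65/18.
v(0.5) = 5.5, v(8/9) = 67/9, v(23/18) = 169/18, v(5/3) = 34/3, v(37/18) = 239/18, v(22/9) = 137/9, v(17/6) = 103/6, v(29/9) = 172/9, v(65/18) = 379/18.
Sum = Δs · [v(0.5) + v(8/9) + v(23/18) + ...].
Sum ≈ 46.472.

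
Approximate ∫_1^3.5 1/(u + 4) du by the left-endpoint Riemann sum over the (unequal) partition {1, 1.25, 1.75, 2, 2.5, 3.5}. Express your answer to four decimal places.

0.4259

Subinterval widths: 0.25, 0.5, 0.25, 0.5, 1.
Left endpoints: 1, 1.25, 1.75, 2, 2.5.
f(1) = 0.2, f(1.25) = 4/21, f(1.75) = 4/23, f(2) = 1/6, f(2.5) = 2/13.
Sum = Σ Δu_i · f(u_i).
Sum ≈ 0.4259.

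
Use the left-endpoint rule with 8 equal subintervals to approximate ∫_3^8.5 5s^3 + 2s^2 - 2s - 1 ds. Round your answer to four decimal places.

Δs = (8.5 − 3)/8 = 0.6875.
Left endpoints: 3, 3.6875, 4.375, 5.0625, 5.75, 6.4375, 7.125, 7.8125.
f(3) = 146, f(3.6875) = 1103983/4096, f(4.375) = 228983/512, f(5.0625) = 2821589/4096, f(5.75) = 1004.171875, f(6.4375) = 5746291/4096, f(7.125) = 970141/512, f(7.8125) = 10197529/4096.
Sum = Δs · [f(3) + f(3.6875) + f(4.375) + ...].
Sum ≈ 5735.9065.

5735.9065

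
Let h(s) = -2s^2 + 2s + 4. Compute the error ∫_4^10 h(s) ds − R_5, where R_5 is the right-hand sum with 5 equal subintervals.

Exact integral: ∫_4^10 h(s) ds = -516.
R_5 = -612.48.
Error = -516 − (-612.48) = 96.48.

96.48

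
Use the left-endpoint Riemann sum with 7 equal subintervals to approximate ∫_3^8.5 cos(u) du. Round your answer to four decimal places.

0.4708

Δu = (8.5 − 3)/7 = 11/14.
Left endpoints: 3, 53/14, 32/7, 75/14, 43/7, 97/14, 54/7.
f(3) ≈ -0.9900, f(53/14) ≈ -0.7996, f(32/7) ≈ -0.1405, f(75/14) ≈ 0.6010, f(43/7) ≈ 0.9902, f(97/14) ≈ 0.7989, f(54/7) ≈ 0.1392.
Sum = Δu · [f(3) + f(53/14) + f(32/7) + ...].
Sum ≈ 0.4708.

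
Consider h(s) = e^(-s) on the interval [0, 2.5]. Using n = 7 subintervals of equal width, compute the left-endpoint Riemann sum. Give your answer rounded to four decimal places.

Δs = (2.5 − 0)/7 = 5/14.
Left endpoints: 0, 5/14, 5/7, 15/14, 10/7, 25/14, 15/7.
h(0) ≈ 1.0000, h(5/14) ≈ 0.6997, h(5/7) ≈ 0.4895, h(15/14) ≈ 0.3425, h(10/7) ≈ 0.2397, h(25/14) ≈ 0.1677, h(15/7) ≈ 0.1173.
Sum = Δs · [h(0) + h(5/14) + h(5/7) + ...].
Sum ≈ 1.0916.

1.0916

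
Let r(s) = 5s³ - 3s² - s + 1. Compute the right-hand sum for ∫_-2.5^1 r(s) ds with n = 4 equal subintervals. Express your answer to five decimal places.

-22.71582

Δs = (1 − (-2.5))/4 = 0.875.
Right endpoints: -1.625, -0.75, 0.125, 1.
r(-1.625) = -13697/512, r(-0.75) = -2.046875, r(0.125) = 429/512, r(1) = 2.
Sum = Δs · [r(-1.625) + r(-0.75) + r(0.125) + r(1)].
Sum ≈ -22.71582.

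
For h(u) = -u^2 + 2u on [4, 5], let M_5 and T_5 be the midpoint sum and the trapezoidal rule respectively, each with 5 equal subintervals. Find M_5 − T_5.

M_5 = -11.33.
T_5 = -11.34.
M_5 − T_5 = 0.01.

0.01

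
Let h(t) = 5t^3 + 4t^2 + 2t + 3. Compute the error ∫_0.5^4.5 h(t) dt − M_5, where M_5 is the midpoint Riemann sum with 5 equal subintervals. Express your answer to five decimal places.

8.85333

Exact integral: ∫_0.5^4.5 h(t) dt ≈ 665.8333333.
M_5 = 656.98.
Error ≈ 665.8333333 − 656.98 ≈ 8.85333.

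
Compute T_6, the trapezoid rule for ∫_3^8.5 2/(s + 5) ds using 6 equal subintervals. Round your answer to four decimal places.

1.0479

Δs = (8.5 − 3)/6 = 11/12.
f(3) = 0.25, f(47/12) = 24/107, f(29/6) = 12/59, f(5.75) = 8/43, f(20/3) = 6/35, f(91/12) = 24/151, f(8.5) = 4/27.
T_6 = (Δs/2)·[f(s_0) + 2f(s_1) + ... + 2f(s_{5}) + f(s_6)].
Sum ≈ 1.0479.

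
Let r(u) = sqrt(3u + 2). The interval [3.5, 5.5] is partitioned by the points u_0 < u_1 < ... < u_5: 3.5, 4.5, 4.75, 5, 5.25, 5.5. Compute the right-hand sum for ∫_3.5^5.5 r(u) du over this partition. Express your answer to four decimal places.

Subinterval widths: 1, 0.25, 0.25, 0.25, 0.25.
Right endpoints: 4.5, 4.75, 5, 5.25, 5.5.
r(4.5) ≈ 3.9370, r(4.75) ≈ 4.0311, r(5) ≈ 4.1231, r(5.25) ≈ 4.2131, r(5.5) ≈ 4.3012.
Sum = Σ Δu_i · r(u_i).
Sum ≈ 8.1041.

8.1041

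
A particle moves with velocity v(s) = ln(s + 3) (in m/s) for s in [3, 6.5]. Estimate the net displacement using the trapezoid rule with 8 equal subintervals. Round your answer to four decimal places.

Δs = (6.5 − 3)/8 = 0.4375.
v(3) ≈ 1.7918, v(3.4375) ≈ 1.8621, v(3.875) ≈ 1.9279, v(4.3125) ≈ 1.9896, v(4.75) ≈ 2.0477, v(5.1875) ≈ 2.1026, v(5.625) ≈ 2.1547, v(6.0625) ≈ 2.2041, v(6.5) ≈ 2.2513.
T_8 = (Δs/2)·[v(s_0) + 2v(s_1) + ... + 2v(s_{7}) + v(s_8)].
Sum ≈ 7.1357.

7.1357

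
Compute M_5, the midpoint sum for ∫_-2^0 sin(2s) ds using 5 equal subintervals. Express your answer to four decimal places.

Δs = (0 − (-2))/5 = 0.4.
Midpoints: -1.8, -1.4, -1, -0.6, -0.2.
f(-1.8) ≈ 0.4425, f(-1.4) ≈ -0.3350, f(-1) ≈ -0.9093, f(-0.6) ≈ -0.9320, f(-0.2) ≈ -0.3894.
Sum = Δs · [f(-1.8) + f(-1.4) + f(-1) + f(-0.6) + f(-0.2)].
Sum ≈ -0.8493.

-0.8493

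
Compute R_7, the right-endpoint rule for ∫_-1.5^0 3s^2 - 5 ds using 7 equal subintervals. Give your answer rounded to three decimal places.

-4.814

Δs = (0 − (-1.5))/7 = 3/14.
Right endpoints: -9/7, -15/14, -6/7, -9/14, -3/7, -3/14, 0.
f(-9/7) = -2/49, f(-15/14) = -305/196, f(-6/7) = -137/49, f(-9/14) = -737/196, f(-3/7) = -218/49, f(-3/14) = -953/196, f(0) = -5.
Sum = Δs · [f(-9/7) + f(-15/14) + f(-6/7) + ...].
Sum ≈ -4.814.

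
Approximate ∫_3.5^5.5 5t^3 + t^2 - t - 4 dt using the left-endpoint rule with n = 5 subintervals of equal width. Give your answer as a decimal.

857.37

Δt = (5.5 − 3.5)/5 = 0.4.
Left endpoints: 3.5, 3.9, 4.3, 4.7, 5.1.
f(3.5) = 219.125, f(3.9) = 303.905, f(4.3) = 407.725, f(4.7) = 532.505, f(5.1) = 680.165.
Sum = Δt · [f(3.5) + f(3.9) + f(4.3) + f(4.7) + f(5.1)].
Sum = 857.37.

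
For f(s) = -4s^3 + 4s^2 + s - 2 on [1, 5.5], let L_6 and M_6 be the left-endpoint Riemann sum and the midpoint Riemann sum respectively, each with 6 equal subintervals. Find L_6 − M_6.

L_6 = -500.203125.
M_6 = -680.5546875.
L_6 − M_6 = 180.3515625.

180.3515625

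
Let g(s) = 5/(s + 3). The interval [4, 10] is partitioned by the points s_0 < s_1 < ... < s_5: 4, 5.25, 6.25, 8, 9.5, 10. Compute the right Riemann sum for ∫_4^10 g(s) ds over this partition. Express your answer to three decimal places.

2.886

Subinterval widths: 1.25, 1, 1.75, 1.5, 0.5.
Right endpoints: 5.25, 6.25, 8, 9.5, 10.
g(5.25) = 20/33, g(6.25) = 20/37, g(8) = 5/11, g(9.5) = 0.4, g(10) = 5/13.
Sum = Σ Δs_i · g(s_i).
Sum ≈ 2.886.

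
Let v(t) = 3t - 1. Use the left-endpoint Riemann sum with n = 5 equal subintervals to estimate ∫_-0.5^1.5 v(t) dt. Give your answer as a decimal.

Δt = (1.5 − (-0.5))/5 = 0.4.
Left endpoints: -0.5, -0.1, 0.3, 0.7, 1.1.
v(-0.5) = -2.5, v(-0.1) = -1.3, v(0.3) = -0.1, v(0.7) = 1.1, v(1.1) = 2.3.
Sum = Δt · [v(-0.5) + v(-0.1) + v(0.3) + v(0.7) + v(1.1)].
Sum = -0.2.

-0.2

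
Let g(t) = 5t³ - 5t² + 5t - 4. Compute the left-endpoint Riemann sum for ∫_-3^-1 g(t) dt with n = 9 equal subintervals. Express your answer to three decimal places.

-191.909

Δt = (-1 − (-3))/9 = 2/9.
Left endpoints: -3, -25/9, -23/9, -7/3, -19/9, -17/9, -5/3, -13/9, -11/9.
g(-3) = -199, g(-25/9) = -119291/729, g(-23/9) = -96871/729, g(-7/3) = -2873/27, g(-19/9) = -61151/729, g(-17/9) = -47371/729, g(-5/3) = -1333/27, g(-13/9) = -26771/729, g(-11/9) = -19471/729.
Sum = Δt · [g(-3) + g(-25/9) + g(-23/9) + ...].
Sum ≈ -191.909.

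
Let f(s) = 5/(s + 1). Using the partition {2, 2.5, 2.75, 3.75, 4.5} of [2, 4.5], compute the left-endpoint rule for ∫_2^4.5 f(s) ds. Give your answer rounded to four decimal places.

Subinterval widths: 0.5, 0.25, 1, 0.75.
Left endpoints: 2, 2.5, 2.75, 3.75.
f(2) = 5/3, f(2.5) = 10/7, f(2.75) = 4/3, f(3.75) = 20/19.
Sum = Σ Δs_i · f(s_i).
Sum ≈ 3.3133.

3.3133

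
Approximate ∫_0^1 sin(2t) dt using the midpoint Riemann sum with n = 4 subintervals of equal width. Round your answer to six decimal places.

Δt = (1 − 0)/4 = 0.25.
Midpoints: 0.125, 0.375, 0.625, 0.875.
f(0.125) ≈ 0.247404, f(0.375) ≈ 0.681639, f(0.625) ≈ 0.948985, f(0.875) ≈ 0.983986.
Sum = Δt · [f(0.125) + f(0.375) + f(0.625) + f(0.875)].
Sum ≈ 0.715503.

0.715503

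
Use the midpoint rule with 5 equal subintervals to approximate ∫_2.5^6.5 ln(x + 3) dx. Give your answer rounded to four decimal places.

8.0132

Δx = (6.5 − 2.5)/5 = 0.8.
Midpoints: 2.9, 3.7, 4.5, 5.3, 6.1.
f(2.9) ≈ 1.7750, f(3.7) ≈ 1.9021, f(4.5) ≈ 2.0149, f(5.3) ≈ 2.1163, f(6.1) ≈ 2.2083.
Sum = Δx · [f(2.9) + f(3.7) + f(4.5) + f(5.3) + f(6.1)].
Sum ≈ 8.0132.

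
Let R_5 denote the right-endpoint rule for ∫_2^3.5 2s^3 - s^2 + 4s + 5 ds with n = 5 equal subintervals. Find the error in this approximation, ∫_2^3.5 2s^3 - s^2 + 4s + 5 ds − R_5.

Exact integral: ∫_2^3.5 f(s) ds = 79.40625.
R_5 = 89.88.
Error = 79.40625 − 89.88 = -10.47375.

-10.47375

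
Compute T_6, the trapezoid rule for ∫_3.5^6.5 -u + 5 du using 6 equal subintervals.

Δu = (6.5 − 3.5)/6 = 0.5.
f(3.5) = 1.5, f(4) = 1, f(4.5) = 0.5, f(5) = 0, f(5.5) = -0.5, f(6) = -1, f(6.5) = -1.5.
T_6 = (Δu/2)·[f(u_0) + 2f(u_1) + ... + 2f(u_{5}) + f(u_6)].
Sum = 0.

0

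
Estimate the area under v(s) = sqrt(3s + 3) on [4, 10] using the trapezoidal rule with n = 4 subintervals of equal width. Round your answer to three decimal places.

Δs = (10 − 4)/4 = 1.5.
v(4) ≈ 3.873, v(5.5) ≈ 4.416, v(7) ≈ 4.899, v(8.5) ≈ 5.339, v(10) ≈ 5.745.
T_4 = (Δs/2)·[v(s_0) + 2v(s_1) + 2v(s_2) + 2v(s_3) + v(s_4)].
Sum ≈ 29.193.

29.193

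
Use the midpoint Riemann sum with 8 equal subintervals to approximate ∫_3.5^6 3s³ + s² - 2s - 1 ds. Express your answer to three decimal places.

890.021

Δs = (6 − 3.5)/8 = 0.3125.
Midpoints: 3.65625, 3.96875, 4.28125, 4.59375, 4.90625, 5.21875, 5.53125, 5.84375.
f(3.65625) = 4970503/32768, f(3.96875) = 6368413/32768, f(4.28125) = 8001323/32768, f(4.59375) = 9887233/32768, f(4.90625) = 12044143/32768, f(5.21875) = 14490053/32768, f(5.53125) = 17242963/32768, f(5.84375) = 20320873/32768.
Sum = Δs · [f(3.65625) + f(3.96875) + f(4.28125) + ...].
Sum ≈ 890.021.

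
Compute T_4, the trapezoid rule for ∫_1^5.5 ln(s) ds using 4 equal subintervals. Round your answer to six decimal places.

4.793296

Δs = (5.5 − 1)/4 = 1.125.
f(1) ≈ 0.000000, f(2.125) ≈ 0.753772, f(3.25) ≈ 1.178655, f(4.375) ≈ 1.475907, f(5.5) ≈ 1.704748.
T_4 = (Δs/2)·[f(s_0) + 2f(s_1) + 2f(s_2) + 2f(s_3) + f(s_4)].
Sum ≈ 4.793296.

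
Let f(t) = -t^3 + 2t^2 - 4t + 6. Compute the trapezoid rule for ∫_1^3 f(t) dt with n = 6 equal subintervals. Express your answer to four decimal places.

-6.8148

Δt = (3 − 1)/6 = 1/3.
f(1) = 3, f(4/3) = 50/27, f(5/3) = 7/27, f(2) = -2, f(7/3) = -139/27, f(8/3) = -254/27, f(3) = -15.
T_6 = (Δt/2)·[f(t_0) + 2f(t_1) + ... + 2f(t_{5}) + f(t_6)].
Sum ≈ -6.8148.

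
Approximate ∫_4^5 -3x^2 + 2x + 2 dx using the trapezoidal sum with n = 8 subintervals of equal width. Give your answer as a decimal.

-50.0078125

Δx = (5 − 4)/8 = 0.125.
f(4) = -38, f(4.125) = -40.796875, f(4.25) = -43.6875, f(4.375) = -46.671875, f(4.5) = -49.75, f(4.625) = -52.921875, f(4.75) = -56.1875, f(4.875) = -59.546875, f(5) = -63.
T_8 = (Δx/2)·[f(x_0) + 2f(x_1) + ... + 2f(x_{7}) + f(x_8)].
Sum = -50.0078125.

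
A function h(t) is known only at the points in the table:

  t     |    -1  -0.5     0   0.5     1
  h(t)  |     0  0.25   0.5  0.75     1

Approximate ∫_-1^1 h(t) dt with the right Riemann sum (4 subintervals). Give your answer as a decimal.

Δt = 0.5.
Sum = 0.5·[0.25 + 0.5 + 0.75 + 1] = 1.25.

1.25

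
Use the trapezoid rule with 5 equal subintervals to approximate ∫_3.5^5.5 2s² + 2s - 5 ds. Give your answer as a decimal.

Δs = (5.5 − 3.5)/5 = 0.4.
f(3.5) = 26.5, f(3.9) = 33.22, f(4.3) = 40.58, f(4.7) = 48.58, f(5.1) = 57.22, f(5.5) = 66.5.
T_5 = (Δs/2)·[f(s_0) + 2f(s_1) + ... + 2f(s_{4}) + f(s_5)].
Sum = 90.44.

90.44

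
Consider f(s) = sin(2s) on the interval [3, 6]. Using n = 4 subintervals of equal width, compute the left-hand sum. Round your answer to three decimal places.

0.143

Δs = (6 − 3)/4 = 0.75.
Left endpoints: 3, 3.75, 4.5, 5.25.
f(3) ≈ -0.279, f(3.75) ≈ 0.938, f(4.5) ≈ 0.412, f(5.25) ≈ -0.880.
Sum = Δs · [f(3) + f(3.75) + f(4.5) + f(5.25)].
Sum ≈ 0.143.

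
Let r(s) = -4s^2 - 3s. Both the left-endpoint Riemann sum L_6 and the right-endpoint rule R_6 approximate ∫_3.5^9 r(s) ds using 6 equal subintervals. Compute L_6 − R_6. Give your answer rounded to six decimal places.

L_6 ≈ -887.43518519.
R_6 ≈ -1154.64351852.
L_6 − R_6 ≈ 267.208333.

267.208333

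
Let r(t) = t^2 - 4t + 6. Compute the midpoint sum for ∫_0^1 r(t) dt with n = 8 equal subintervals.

4.33203125

Δt = (1 − 0)/8 = 0.125.
Midpoints: 0.0625, 0.1875, 0.3125, 0.4375, 0.5625, 0.6875, 0.8125, 0.9375.
r(0.0625) = 5.75390625, r(0.1875) = 5.28515625, r(0.3125) = 4.84765625, r(0.4375) = 4.44140625, r(0.5625) = 4.06640625, r(0.6875) = 3.72265625, r(0.8125) = 3.41015625, r(0.9375) = 3.12890625.
Sum = Δt · [r(0.0625) + r(0.1875) + r(0.3125) + ...].
Sum = 4.33203125.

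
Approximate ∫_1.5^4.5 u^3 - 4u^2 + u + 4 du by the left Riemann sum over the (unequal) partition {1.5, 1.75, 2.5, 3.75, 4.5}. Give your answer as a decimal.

Subinterval widths: 0.25, 0.75, 1.25, 0.75.
Left endpoints: 1.5, 1.75, 2.5, 3.75.
f(1.5) = -0.125, f(1.75) = -1.140625, f(2.5) = -2.875, f(3.75) = 4.234375.
Sum = Σ Δu_i · f(u_i).
Sum = -1.3046875.

-1.3046875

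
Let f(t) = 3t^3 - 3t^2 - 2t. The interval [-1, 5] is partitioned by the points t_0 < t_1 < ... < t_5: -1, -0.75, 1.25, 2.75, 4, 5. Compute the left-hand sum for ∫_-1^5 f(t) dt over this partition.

Subinterval widths: 0.25, 2, 1.5, 1.25, 1.
Left endpoints: -1, -0.75, 1.25, 2.75, 4.
f(-1) = -4, f(-0.75) = -1.453125, f(1.25) = -1.328125, f(2.75) = 34.203125, f(4) = 136.
Sum = Σ Δt_i · f(t_i).
Sum = 172.85546875.

172.85546875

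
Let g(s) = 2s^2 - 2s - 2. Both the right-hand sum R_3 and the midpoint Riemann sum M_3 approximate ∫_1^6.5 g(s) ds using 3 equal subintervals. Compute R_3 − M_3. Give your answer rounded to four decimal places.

74.7847

R_3 ≈ 201.870370.
M_3 ≈ 127.085648.
R_3 − M_3 ≈ 74.7847.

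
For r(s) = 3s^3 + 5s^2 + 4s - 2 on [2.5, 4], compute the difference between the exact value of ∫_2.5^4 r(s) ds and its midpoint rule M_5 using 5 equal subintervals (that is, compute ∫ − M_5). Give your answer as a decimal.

0.3853125

Exact integral: ∫_2.5^4 r(s) ds = 259.828125.
M_5 = 259.4428125.
Error = 259.828125 − 259.4428125 = 0.3853125.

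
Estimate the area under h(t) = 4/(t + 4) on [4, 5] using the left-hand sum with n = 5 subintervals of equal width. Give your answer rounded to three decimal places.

0.477

Δt = (5 − 4)/5 = 0.2.
Left endpoints: 4, 4.2, 4.4, 4.6, 4.8.
h(4) = 0.5, h(4.2) = 20/41, h(4.4) = 10/21, h(4.6) = 20/43, h(4.8) = 5/11.
Sum = Δt · [h(4) + h(4.2) + h(4.4) + h(4.6) + h(4.8)].
Sum ≈ 0.477.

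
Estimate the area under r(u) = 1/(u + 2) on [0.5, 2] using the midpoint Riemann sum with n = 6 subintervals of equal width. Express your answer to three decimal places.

Δu = (2 − 0.5)/6 = 0.25.
Midpoints: 0.625, 0.875, 1.125, 1.375, 1.625, 1.875.
r(0.625) = 8/21, r(0.875) = 8/23, r(1.125) = 0.32, r(1.375) = 8/27, r(1.625) = 8/29, r(1.875) = 8/31.
Sum = Δu · [r(0.625) + r(0.875) + r(1.125) + ...].
Sum ≈ 0.470.

0.470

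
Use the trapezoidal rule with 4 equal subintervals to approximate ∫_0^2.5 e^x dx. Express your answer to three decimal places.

11.544

Δx = (2.5 − 0)/4 = 0.625.
f(0) ≈ 1.000, f(0.625) ≈ 1.868, f(1.25) ≈ 3.490, f(1.875) ≈ 6.521, f(2.5) ≈ 12.182.
T_4 = (Δx/2)·[f(x_0) + 2f(x_1) + 2f(x_2) + 2f(x_3) + f(x_4)].
Sum ≈ 11.544.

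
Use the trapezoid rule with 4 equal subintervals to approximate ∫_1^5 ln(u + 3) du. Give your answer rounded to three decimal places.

Δu = (5 − 1)/4 = 1.
f(1) ≈ 1.386, f(2) ≈ 1.609, f(3) ≈ 1.792, f(4) ≈ 1.946, f(5) ≈ 2.079.
T_4 = (Δu/2)·[f(u_0) + 2f(u_1) + 2f(u_2) + 2f(u_3) + f(u_4)].
Sum ≈ 7.080.

7.080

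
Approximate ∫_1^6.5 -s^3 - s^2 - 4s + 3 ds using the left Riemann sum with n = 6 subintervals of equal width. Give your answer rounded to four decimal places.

Δs = (6.5 − 1)/6 = 11/12.
Left endpoints: 1, 23/12, 17/6, 3.75, 14/3, 67/12.
f(1) = -3, f(23/12) = -26579/1728, f(17/6) = -8447/216, f(3.75) = -78.796875, f(14/3) = -3755/27, f(67/12) = -388039/1728.
Sum = Δs · [f(1) + f(23/12) + f(17/6) + ...].
Sum ≈ -458.2585.

-458.2585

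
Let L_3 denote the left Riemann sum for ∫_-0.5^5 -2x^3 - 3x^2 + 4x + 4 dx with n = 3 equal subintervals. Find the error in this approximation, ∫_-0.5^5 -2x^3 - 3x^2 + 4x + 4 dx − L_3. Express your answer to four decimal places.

-226.4549

Exact integral: ∫_-0.5^5 f(x) dx = -366.09375.
L_3 ≈ -139.638889.
Error ≈ -366.09375 − (-139.638889) ≈ -226.4549.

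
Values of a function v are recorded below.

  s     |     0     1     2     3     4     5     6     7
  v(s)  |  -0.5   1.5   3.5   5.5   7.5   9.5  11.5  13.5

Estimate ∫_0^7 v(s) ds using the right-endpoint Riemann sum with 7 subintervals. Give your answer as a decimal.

52.5

Δs = 1.
Sum = 1·[1.5 + 3.5 + 5.5 + 7.5 + 9.5 + 11.5 + 13.5] = 52.5.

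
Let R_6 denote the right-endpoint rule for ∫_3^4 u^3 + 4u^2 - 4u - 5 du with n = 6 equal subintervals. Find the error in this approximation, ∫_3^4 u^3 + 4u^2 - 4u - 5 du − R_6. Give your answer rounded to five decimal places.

-5.15046

Exact integral: ∫_3^4 f(u) du ≈ 74.0833333.
R_6 ≈ 79.2337963.
Error ≈ 74.0833333 − 79.2337963 ≈ -5.15046.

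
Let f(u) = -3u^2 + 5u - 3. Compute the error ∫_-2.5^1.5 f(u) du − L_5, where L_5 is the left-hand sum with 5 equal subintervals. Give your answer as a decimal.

Exact integral: ∫_-2.5^1.5 f(u) du = -41.
L_5 = -55.08.
Error = -41 − (-55.08) = 14.08.

14.08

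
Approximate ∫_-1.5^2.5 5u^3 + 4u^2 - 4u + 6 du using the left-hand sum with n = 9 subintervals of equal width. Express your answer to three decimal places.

64.237

Δu = (2.5 − (-1.5))/9 = 4/9.
Left endpoints: -1.5, -19/18, -11/18, -1/6, 5/18, 13/18, 7/6, 29/18, 37/18.
f(-1.5) = 4.125, f(-19/18) = 51313/5832, f(-11/18) = 51305/5832, f(-1/6) = 1459/216, f(5/18) = 30937/5832, f(13/18) = 41297/5832, f(7/6) = 3179/216, f(29/18) = 179905/5832, f(37/18) = 338873/5832.
Sum = Δu · [f(-1.5) + f(-19/18) + f(-11/18) + ...].
Sum ≈ 64.237.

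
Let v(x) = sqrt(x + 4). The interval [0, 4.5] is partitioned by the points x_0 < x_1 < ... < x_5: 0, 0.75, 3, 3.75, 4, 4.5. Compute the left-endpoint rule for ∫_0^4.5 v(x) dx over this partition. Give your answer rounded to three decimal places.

10.498

Subinterval widths: 0.75, 2.25, 0.75, 0.25, 0.5.
Left endpoints: 0, 0.75, 3, 3.75, 4.
v(0) ≈ 2.000, v(0.75) ≈ 2.179, v(3) ≈ 2.646, v(3.75) ≈ 2.784, v(4) ≈ 2.828.
Sum = Σ Δx_i · v(x_i).
Sum ≈ 10.498.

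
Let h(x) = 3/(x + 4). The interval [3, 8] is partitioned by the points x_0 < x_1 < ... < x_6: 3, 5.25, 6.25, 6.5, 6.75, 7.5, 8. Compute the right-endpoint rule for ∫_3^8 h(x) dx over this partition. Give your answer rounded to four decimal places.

Subinterval widths: 2.25, 1, 0.25, 0.25, 0.75, 0.5.
Right endpoints: 5.25, 6.25, 6.5, 6.75, 7.5, 8.
h(5.25) = 12/37, h(6.25) = 12/41, h(6.5) = 2/7, h(6.75) = 12/43, h(7.5) = 6/23, h(8) = 0.25.
Sum = Σ Δx_i · h(x_i).
Sum ≈ 1.4843.

1.4843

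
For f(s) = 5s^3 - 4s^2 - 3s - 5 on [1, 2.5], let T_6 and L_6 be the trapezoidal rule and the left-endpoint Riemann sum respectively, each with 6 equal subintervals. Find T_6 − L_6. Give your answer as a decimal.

5.953125

T_6 = 13.05078125.
L_6 = 7.09765625.
T_6 − L_6 = 5.953125.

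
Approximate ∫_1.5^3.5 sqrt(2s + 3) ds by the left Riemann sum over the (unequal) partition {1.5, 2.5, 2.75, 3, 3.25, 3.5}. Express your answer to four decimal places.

5.4060

Subinterval widths: 1, 0.25, 0.25, 0.25, 0.25.
Left endpoints: 1.5, 2.5, 2.75, 3, 3.25.
f(1.5) ≈ 2.4495, f(2.5) ≈ 2.8284, f(2.75) ≈ 2.9155, f(3) ≈ 3.0000, f(3.25) ≈ 3.0822.
Sum = Σ Δs_i · f(s_i).
Sum ≈ 5.4060.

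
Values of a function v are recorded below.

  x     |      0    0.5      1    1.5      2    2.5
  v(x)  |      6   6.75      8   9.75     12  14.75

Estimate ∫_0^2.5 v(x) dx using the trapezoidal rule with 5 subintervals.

23.4375

Δx = 0.5.
T_5 = (0.5/2)·[6 + 2·6.75 + 2·8 + 2·9.75 + 2·12 + 14.75] = 23.4375.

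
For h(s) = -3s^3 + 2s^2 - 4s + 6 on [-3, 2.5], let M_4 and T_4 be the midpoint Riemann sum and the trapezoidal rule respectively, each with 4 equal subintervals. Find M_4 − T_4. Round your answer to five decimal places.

-11.04834

M_4 ≈ 94.6870117.
T_4 ≈ 105.7353516.
M_4 − T_4 ≈ -11.04834.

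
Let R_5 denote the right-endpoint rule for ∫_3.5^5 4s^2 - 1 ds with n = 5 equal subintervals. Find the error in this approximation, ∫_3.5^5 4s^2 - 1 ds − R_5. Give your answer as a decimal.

-7.74

Exact integral: ∫_3.5^5 f(s) ds = 108.
R_5 = 115.74.
Error = 108 − 115.74 = -7.74.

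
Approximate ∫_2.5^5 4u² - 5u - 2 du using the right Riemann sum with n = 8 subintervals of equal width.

103.88671875

Δu = (5 − 2.5)/8 = 0.3125.
Right endpoints: 2.8125, 3.125, 3.4375, 3.75, 4.0625, 4.375, 4.6875, 5.
f(2.8125) = 15.578125, f(3.125) = 21.4375, f(3.4375) = 28.078125, f(3.75) = 35.5, f(4.0625) = 43.703125, f(4.375) = 52.6875, f(4.6875) = 62.453125, f(5) = 73.
Sum = Δu · [f(2.8125) + f(3.125) + f(3.4375) + ...].
Sum = 103.88671875.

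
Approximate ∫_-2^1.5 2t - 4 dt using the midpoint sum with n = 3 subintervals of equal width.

Δt = (1.5 − (-2))/3 = 7/6.
Midpoints: -17/12, -0.25, 11/12.
f(-17/12) = -41/6, f(-0.25) = -4.5, f(11/12) = -13/6.
Sum = Δt · [f(-17/12) + f(-0.25) + f(11/12)].
Sum = -15.75.

-15.75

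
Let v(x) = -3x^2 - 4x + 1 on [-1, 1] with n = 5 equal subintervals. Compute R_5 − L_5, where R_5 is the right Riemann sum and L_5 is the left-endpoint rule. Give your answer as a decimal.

-3.2

R_5 = -1.76.
L_5 = 1.44.
R_5 − L_5 = -3.2.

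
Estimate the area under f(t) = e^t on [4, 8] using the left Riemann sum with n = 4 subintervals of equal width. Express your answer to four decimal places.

Δt = (8 − 4)/4 = 1.
Left endpoints: 4, 5, 6, 7.
f(4) ≈ 54.5982, f(5) ≈ 148.4132, f(6) ≈ 403.4288, f(7) ≈ 1096.6332.
Sum = Δt · [f(4) + f(5) + f(6) + f(7)].
Sum ≈ 1703.0733.

1703.0733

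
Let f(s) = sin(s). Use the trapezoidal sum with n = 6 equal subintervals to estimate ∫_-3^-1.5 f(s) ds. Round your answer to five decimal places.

Δs = (-1.5 − (-3))/6 = 0.25.
f(-3) ≈ -0.14112, f(-2.75) ≈ -0.38166, f(-2.5) ≈ -0.59847, f(-2.25) ≈ -0.77807, f(-2) ≈ -0.90930, f(-1.75) ≈ -0.98399, f(-1.5) ≈ -0.99749.
T_6 = (Δs/2)·[f(s_0) + 2f(s_1) + ... + 2f(s_{5}) + f(s_6)].
Sum ≈ -1.05520.

-1.05520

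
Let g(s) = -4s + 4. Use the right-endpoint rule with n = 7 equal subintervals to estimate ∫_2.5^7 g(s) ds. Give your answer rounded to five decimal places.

Δs = (7 − 2.5)/7 = 9/14.
Right endpoints: 22/7, 53/14, 31/7, 71/14, 40/7, 89/14, 7.
g(22/7) = -60/7, g(53/14) = -78/7, g(31/7) = -96/7, g(71/14) = -114/7, g(40/7) = -132/7, g(89/14) = -150/7, g(7) = -24.
Sum = Δs · [g(22/7) + g(53/14) + g(31/7) + ...].
Sum ≈ -73.28571.

-73.28571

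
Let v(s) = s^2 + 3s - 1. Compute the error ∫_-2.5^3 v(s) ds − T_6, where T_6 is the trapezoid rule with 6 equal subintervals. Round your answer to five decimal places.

-0.77025

Exact integral: ∫_-2.5^3 v(s) ds ≈ 12.8333333.
T_6 ≈ 13.6035880.
Error ≈ 12.8333333 − 13.6035880 ≈ -0.77025.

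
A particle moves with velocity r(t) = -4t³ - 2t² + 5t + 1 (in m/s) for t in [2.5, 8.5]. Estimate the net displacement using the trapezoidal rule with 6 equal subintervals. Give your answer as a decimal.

Δt = (8.5 − 2.5)/6 = 1.
r(2.5) = -61.5, r(3.5) = -177.5, r(4.5) = -381.5, r(5.5) = -697.5, r(6.5) = -1149.5, r(7.5) = -1761.5, r(8.5) = -2557.5.
T_6 = (Δt/2)·[r(t_0) + 2r(t_1) + ... + 2r(t_{5}) + r(t_6)].
Sum = -5477.

-5477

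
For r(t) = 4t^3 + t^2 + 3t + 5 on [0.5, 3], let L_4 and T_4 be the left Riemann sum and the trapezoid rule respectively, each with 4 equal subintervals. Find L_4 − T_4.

-38.671875

L_4 = 80.4296875.
T_4 = 119.1015625.
L_4 − T_4 = -38.671875.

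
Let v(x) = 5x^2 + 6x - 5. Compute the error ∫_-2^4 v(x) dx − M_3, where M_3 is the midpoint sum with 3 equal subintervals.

10

Exact integral: ∫_-2^4 v(x) dx = 126.
M_3 = 116.
Error = 126 − 116 = 10.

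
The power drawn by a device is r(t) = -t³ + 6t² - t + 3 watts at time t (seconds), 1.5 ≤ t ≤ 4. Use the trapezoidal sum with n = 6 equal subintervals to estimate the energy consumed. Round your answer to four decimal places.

58.9779

Δt = (4 − 1.5)/6 = 5/12.
r(1.5) = 11.625, r(23/12) = 27793/1728, r(7/3) = 557/27, r(2.75) = 24.828125, r(19/6) = 6101/216, r(43/12) = 52613/1728, r(4) = 31.
T_6 = (Δt/2)·[r(t_0) + 2r(t_1) + ... + 2r(t_{5}) + r(t_6)].
Sum ≈ 58.9779.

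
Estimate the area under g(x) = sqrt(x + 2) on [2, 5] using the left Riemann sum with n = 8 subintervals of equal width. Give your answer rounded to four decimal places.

6.8917

Δx = (5 − 2)/8 = 0.375.
Left endpoints: 2, 2.375, 2.75, 3.125, 3.5, 3.875, 4.25, 4.625.
g(2) ≈ 2.0000, g(2.375) ≈ 2.0917, g(2.75) ≈ 2.1794, g(3.125) ≈ 2.2638, g(3.5) ≈ 2.3452, g(3.875) ≈ 2.4238, g(4.25) ≈ 2.5000, g(4.625) ≈ 2.5739.
Sum = Δx · [g(2) + g(2.375) + g(2.75) + ...].
Sum ≈ 6.8917.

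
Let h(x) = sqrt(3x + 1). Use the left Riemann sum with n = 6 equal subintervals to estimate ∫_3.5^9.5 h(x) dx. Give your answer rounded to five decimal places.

25.90554

Δx = (9.5 − 3.5)/6 = 1.
Left endpoints: 3.5, 4.5, 5.5, 6.5, 7.5, 8.5.
h(3.5) ≈ 3.39116, h(4.5) ≈ 3.80789, h(5.5) ≈ 4.18330, h(6.5) ≈ 4.52769, h(7.5) ≈ 4.84768, h(8.5) ≈ 5.14782.
Sum = Δx · [h(3.5) + h(4.5) + h(5.5) + ...].
Sum ≈ 25.90554.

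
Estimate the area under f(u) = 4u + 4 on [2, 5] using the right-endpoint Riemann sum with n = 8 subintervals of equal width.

56.25

Δu = (5 − 2)/8 = 0.375.
Right endpoints: 2.375, 2.75, 3.125, 3.5, 3.875, 4.25, 4.625, 5.
f(2.375) = 13.5, f(2.75) = 15, f(3.125) = 16.5, f(3.5) = 18, f(3.875) = 19.5, f(4.25) = 21, f(4.625) = 22.5, f(5) = 24.
Sum = Δu · [f(2.375) + f(2.75) + f(3.125) + ...].
Sum = 56.25.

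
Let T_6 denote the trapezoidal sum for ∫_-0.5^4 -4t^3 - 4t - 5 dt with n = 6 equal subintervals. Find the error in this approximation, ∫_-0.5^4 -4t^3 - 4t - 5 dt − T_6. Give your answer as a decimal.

8.859375

Exact integral: ∫_-0.5^4 f(t) dt = -309.9375.
T_6 = -318.796875.
Error = -309.9375 − (-318.796875) = 8.859375.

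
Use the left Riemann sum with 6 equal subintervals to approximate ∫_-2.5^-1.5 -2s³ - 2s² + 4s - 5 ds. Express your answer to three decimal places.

-3.079

Δs = (-1.5 − (-2.5))/6 = 1/6.
Left endpoints: -2.5, -7/3, -13/6, -2, -11/6, -5/3.
f(-2.5) = 3.75, f(-7/3) = 5/27, f(-13/6) = -293/108, f(-2) = -5, f(-11/6) = -727/108, f(-5/3) = -215/27.
Sum = Δs · [f(-2.5) + f(-7/3) + f(-13/6) + ...].
Sum ≈ -3.079.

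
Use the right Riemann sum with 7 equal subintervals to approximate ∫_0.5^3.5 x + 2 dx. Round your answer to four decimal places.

12.6429

Δx = (3.5 − 0.5)/7 = 3/7.
Right endpoints: 13/14, 19/14, 25/14, 31/14, 37/14, 43/14, 3.5.
f(13/14) = 41/14, f(19/14) = 47/14, f(25/14) = 53/14, f(31/14) = 59/14, f(37/14) = 65/14, f(43/14) = 71/14, f(3.5) = 5.5.
Sum = Δx · [f(13/14) + f(19/14) + f(25/14) + ...].
Sum ≈ 12.6429.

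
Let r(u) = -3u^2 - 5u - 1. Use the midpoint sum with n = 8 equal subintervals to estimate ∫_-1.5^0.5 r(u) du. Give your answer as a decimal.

Δu = (0.5 − (-1.5))/8 = 0.25.
Midpoints: -1.375, -1.125, -0.875, -0.625, -0.375, -0.125, 0.125, 0.375.
r(-1.375) = 0.203125, r(-1.125) = 0.828125, r(-0.875) = 1.078125, r(-0.625) = 0.953125, r(-0.375) = 0.453125, r(-0.125) = -0.421875, r(0.125) = -1.671875, r(0.375) = -3.296875.
Sum = Δu · [r(-1.375) + r(-1.125) + r(-0.875) + ...].
Sum = -0.46875.

-0.46875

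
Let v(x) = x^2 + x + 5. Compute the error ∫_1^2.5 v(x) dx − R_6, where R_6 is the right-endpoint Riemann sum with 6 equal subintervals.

Exact integral: ∫_1^2.5 v(x) dx = 15.
R_6 = 15.859375.
Error = 15 − 15.859375 = -0.859375.

-0.859375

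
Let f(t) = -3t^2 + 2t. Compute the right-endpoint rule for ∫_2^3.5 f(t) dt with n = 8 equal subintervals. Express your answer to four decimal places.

Δt = (3.5 − 2)/8 = 0.1875.
Right endpoints: 2.1875, 2.375, 2.5625, 2.75, 2.9375, 3.125, 3.3125, 3.5.
f(2.1875) = -9.98046875, f(2.375) = -12.171875, f(2.5625) = -14.57421875, f(2.75) = -17.1875, f(2.9375) = -20.01171875, f(3.125) = -23.046875, f(3.3125) = -26.29296875, f(3.5) = -29.75.
Sum = Δt · [f(2.1875) + f(2.375) + f(2.5625) + ...].
Sum ≈ -28.6904.

-28.6904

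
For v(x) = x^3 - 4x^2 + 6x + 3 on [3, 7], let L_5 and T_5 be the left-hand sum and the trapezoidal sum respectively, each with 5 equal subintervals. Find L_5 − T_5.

-72

L_5 = 223.36.
T_5 = 295.36.
L_5 − T_5 = -72.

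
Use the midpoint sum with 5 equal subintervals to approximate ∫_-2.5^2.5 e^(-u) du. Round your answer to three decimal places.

11.611

Δu = (2.5 − (-2.5))/5 = 1.
Midpoints: -2, -1, 0, 1, 2.
f(-2) ≈ 7.389, f(-1) ≈ 2.718, f(0) ≈ 1.000, f(1) ≈ 0.368, f(2) ≈ 0.135.
Sum = Δu · [f(-2) + f(-1) + f(0) + f(1) + f(2)].
Sum ≈ 11.611.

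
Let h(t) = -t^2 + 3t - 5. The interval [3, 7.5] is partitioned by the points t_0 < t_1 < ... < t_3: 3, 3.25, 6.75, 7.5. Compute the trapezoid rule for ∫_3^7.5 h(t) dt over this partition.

-90.46875

Subinterval widths: 0.25, 3.5, 0.75.
h(3) = -5, h(3.25) = -5.8125, h(6.75) = -30.3125, h(7.5) = -38.75.
On each subinterval the trapezoid contributes (Δt_i/2)·[h(t_{i-1}) + h(t_i)].
Sum = -90.46875.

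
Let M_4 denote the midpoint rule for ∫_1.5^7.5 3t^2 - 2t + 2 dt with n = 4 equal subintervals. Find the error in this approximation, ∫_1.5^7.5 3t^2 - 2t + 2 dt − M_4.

3.375

Exact integral: ∫_1.5^7.5 f(t) dt = 376.5.
M_4 = 373.125.
Error = 376.5 − 373.125 = 3.375.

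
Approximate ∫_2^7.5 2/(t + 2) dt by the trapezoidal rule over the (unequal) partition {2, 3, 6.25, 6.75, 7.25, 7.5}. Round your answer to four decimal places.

Subinterval widths: 1, 3.25, 0.5, 0.5, 0.25.
f(2) = 0.5, f(3) = 0.4, f(6.25) = 8/33, f(6.75) = 8/35, f(7.25) = 8/37, f(7.5) = 4/19.
On each subinterval the trapezoid contributes (Δt_i/2)·[f(t_{i-1}) + f(t_i)].
Sum ≈ 1.7762.

1.7762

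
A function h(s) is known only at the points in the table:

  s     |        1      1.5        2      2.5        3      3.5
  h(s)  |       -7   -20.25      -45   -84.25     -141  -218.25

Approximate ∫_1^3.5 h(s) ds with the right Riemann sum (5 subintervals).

-254.375

Δs = 0.5.
Sum = 0.5·[(-20.25) + (-45) + (-84.25) + (-141) + (-218.25)] = -254.375.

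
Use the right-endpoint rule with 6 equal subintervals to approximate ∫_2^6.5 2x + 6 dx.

68.625

Δx = (6.5 − 2)/6 = 0.75.
Right endpoints: 2.75, 3.5, 4.25, 5, 5.75, 6.5.
f(2.75) = 11.5, f(3.5) = 13, f(4.25) = 14.5, f(5) = 16, f(5.75) = 17.5, f(6.5) = 19.
Sum = Δx · [f(2.75) + f(3.5) + f(4.25) + ...].
Sum = 68.625.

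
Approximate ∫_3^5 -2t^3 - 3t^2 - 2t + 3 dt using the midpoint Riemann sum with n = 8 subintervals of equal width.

-379.71875

Δt = (5 − 3)/8 = 0.25.
Midpoints: 3.125, 3.375, 3.625, 3.875, 4.125, 4.375, 4.625, 4.875.
f(3.125) = -93.58203125, f(3.375) = -114.80859375, f(3.625) = -138.94140625, f(3.875) = -166.16796875, f(4.125) = -196.67578125, f(4.375) = -230.65234375, f(4.625) = -268.28515625, f(4.875) = -309.76171875.
Sum = Δt · [f(3.125) + f(3.375) + f(3.625) + ...].
Sum = -379.71875.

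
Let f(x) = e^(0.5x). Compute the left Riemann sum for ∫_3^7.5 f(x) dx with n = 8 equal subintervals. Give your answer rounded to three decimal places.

Δx = (7.5 − 3)/8 = 0.5625.
Left endpoints: 3, 3.5625, 4.125, 4.6875, 5.25, 5.8125, 6.375, 6.9375.
f(3) ≈ 4.482, f(3.5625) ≈ 5.937, f(4.125) ≈ 7.866, f(4.6875) ≈ 10.420, f(5.25) ≈ 13.805, f(5.8125) ≈ 18.288, f(6.375) ≈ 24.228, f(6.9375) ≈ 32.097.
Sum = Δx · [f(3) + f(3.5625) + f(4.125) + ...].
Sum ≈ 65.881.

65.881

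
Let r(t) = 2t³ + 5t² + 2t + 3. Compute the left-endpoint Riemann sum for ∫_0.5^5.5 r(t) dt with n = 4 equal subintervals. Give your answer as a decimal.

501.71875

Δt = (5.5 − 0.5)/4 = 1.25.
Left endpoints: 0.5, 1.75, 3, 4.25.
r(0.5) = 5.5, r(1.75) = 32.53125, r(3) = 108, r(4.25) = 255.34375.
Sum = Δt · [r(0.5) + r(1.75) + r(3) + r(4.25)].
Sum = 501.71875.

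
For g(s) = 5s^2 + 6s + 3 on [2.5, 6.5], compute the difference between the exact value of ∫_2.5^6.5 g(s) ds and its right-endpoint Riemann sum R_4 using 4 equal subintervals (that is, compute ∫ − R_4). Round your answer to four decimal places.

Exact integral: ∫_2.5^6.5 g(s) ds ≈ 551.666667.
R_4 = 657.
Error ≈ 551.666667 − 657 ≈ -105.3333.

-105.3333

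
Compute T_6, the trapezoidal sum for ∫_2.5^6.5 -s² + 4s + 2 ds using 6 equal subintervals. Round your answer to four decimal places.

-6.6296

Δs = (6.5 − 2.5)/6 = 2/3.
f(2.5) = 5.75, f(19/6) = 167/36, f(23/6) = 95/36, f(4.5) = -0.25, f(31/6) = -145/36, f(35/6) = -313/36, f(6.5) = -14.25.
T_6 = (Δs/2)·[f(s_0) + 2f(s_1) + ... + 2f(s_{5}) + f(s_6)].
Sum ≈ -6.6296.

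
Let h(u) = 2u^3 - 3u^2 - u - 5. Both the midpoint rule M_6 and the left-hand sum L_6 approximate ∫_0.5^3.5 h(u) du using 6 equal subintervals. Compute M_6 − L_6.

M_6 = 10.6875.
L_6 = 0.75.
M_6 − L_6 = 9.9375.

9.9375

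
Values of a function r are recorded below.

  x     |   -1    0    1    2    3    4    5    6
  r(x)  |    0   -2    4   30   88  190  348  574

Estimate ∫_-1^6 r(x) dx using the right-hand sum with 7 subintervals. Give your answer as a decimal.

Δx = 1.
Sum = 1·[(-2) + 4 + 30 + 88 + 190 + 348 + 574] = 1232.

1232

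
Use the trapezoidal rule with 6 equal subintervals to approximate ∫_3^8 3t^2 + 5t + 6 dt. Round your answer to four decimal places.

Δt = (8 − 3)/6 = 5/6.
f(3) = 48, f(23/6) = 69.25, f(14/3) = 284/3, f(5.5) = 124.25, f(19/3) = 158, f(43/6) = 2351/12, f(8) = 238.
T_6 = (Δt/2)·[f(t_0) + 2f(t_1) + ... + 2f(t_{5}) + f(t_6)].
Sum ≈ 654.2361.

654.2361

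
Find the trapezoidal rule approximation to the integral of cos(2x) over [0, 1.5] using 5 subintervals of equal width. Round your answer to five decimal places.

Δx = (1.5 − 0)/5 = 0.3.
f(0) ≈ 1.00000, f(0.3) ≈ 0.82534, f(0.6) ≈ 0.36236, f(0.9) ≈ -0.22720, f(1.2) ≈ -0.73739, f(1.5) ≈ -0.98999.
T_5 = (Δx/2)·[f(x_0) + 2f(x_1) + ... + 2f(x_{4}) + f(x_5)].
Sum ≈ 0.06843.

0.06843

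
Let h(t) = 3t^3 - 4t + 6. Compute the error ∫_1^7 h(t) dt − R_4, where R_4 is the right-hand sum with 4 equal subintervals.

-832.5

Exact integral: ∫_1^7 h(t) dt = 1740.
R_4 = 2572.5.
Error = 1740 − 2572.5 = -832.5.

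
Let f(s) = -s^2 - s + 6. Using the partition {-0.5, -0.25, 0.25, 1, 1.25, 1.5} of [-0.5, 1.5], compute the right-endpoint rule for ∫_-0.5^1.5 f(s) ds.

Subinterval widths: 0.25, 0.5, 0.75, 0.25, 0.25.
Right endpoints: -0.25, 0.25, 1, 1.25, 1.5.
f(-0.25) = 6.1875, f(0.25) = 5.6875, f(1) = 4, f(1.25) = 3.1875, f(1.5) = 2.25.
Sum = Σ Δs_i · f(s_i).
Sum = 8.75.

8.75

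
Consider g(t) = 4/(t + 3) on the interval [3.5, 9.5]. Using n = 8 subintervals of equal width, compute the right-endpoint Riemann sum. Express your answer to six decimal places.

2.508169

Δt = (9.5 − 3.5)/8 = 0.75.
Right endpoints: 4.25, 5, 5.75, 6.5, 7.25, 8, 8.75, 9.5.
g(4.25) = 16/29, g(5) = 0.5, g(5.75) = 16/35, g(6.5) = 8/19, g(7.25) = 16/41, g(8) = 4/11, g(8.75) = 16/47, g(9.5) = 0.32.
Sum = Δt · [g(4.25) + g(5) + g(5.75) + ...].
Sum ≈ 2.508169.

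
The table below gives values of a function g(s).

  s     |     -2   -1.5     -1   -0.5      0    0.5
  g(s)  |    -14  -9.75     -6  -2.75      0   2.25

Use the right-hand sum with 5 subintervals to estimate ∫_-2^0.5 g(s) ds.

-8.125

Δs = 0.5.
Sum = 0.5·[(-9.75) + (-6) + (-2.75) + 0 + 2.25] = -8.125.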